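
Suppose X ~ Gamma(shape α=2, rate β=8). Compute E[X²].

Using the identity E[X²] = Var(X) + (E[X])²:
E[X] = \frac{1}{4}
Var(X) = \frac{1}{32}
E[X²] = \frac{1}{32} + (\frac{1}{4})²
= \frac{3}{32}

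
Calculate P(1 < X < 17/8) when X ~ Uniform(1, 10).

P(1 < X < 17/8) = ∫_{1}^{17/8} f(x) dx
where f(x) = \frac{1}{9}
= \frac{1}{8}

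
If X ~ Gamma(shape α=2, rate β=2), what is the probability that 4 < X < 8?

P(4 < X < 8) = ∫_{4}^{8} f(x) dx
where f(x) = 4 x e^{- 2 x}
= \frac{-17 + 9 e^{8}}{e^{16}}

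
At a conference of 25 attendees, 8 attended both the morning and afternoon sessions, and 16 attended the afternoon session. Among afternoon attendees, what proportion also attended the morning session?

P(A ∩ B) = 8/25
P(B) = 16/25
P(A|B) = P(A ∩ B) / P(B) = (8/25) / (16/25) = 1/2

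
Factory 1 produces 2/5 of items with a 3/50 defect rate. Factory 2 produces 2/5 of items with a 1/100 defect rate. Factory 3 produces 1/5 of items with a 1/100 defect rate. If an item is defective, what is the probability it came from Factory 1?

Using Bayes' theorem:
P(F1) = 2/5, P(D|F1) = 3/50
P(F2) = 2/5, P(D|F2) = 1/100
P(F3) = 1/5, P(D|F3) = 1/100
P(D) = P(D|F1)P(F1) + P(D|F2)P(F2) + P(D|F3)P(F3)
     = \frac{3}{100}
P(F1|D) = P(D|F1)P(F1) / P(D)
= \frac{4}{5}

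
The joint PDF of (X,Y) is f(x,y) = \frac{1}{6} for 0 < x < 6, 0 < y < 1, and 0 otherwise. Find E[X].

f_X(x) = ∫_0^1 \frac{1}{6} dy = \frac{1}{6}
E[X] = ∫_0^6 x × (\frac{1}{6}) dx = 3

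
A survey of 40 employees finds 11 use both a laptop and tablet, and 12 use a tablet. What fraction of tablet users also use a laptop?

P(A ∩ B) = 11/40
P(B) = 12/40 = 3/10
P(A|B) = P(A ∩ B) / P(B) = (11/40) / (3/10) = 11/12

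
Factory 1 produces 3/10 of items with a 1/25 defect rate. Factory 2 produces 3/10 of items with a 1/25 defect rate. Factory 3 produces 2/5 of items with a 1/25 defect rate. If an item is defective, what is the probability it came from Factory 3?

Using Bayes' theorem:
P(F1) = 3/10, P(D|F1) = 1/25
P(F2) = 3/10, P(D|F2) = 1/25
P(F3) = 2/5, P(D|F3) = 1/25
P(D) = P(D|F1)P(F1) + P(D|F2)P(F2) + P(D|F3)P(F3)
     = \frac{1}{25}
P(F3|D) = P(D|F3)P(F3) / P(D)
= \frac{2}{5}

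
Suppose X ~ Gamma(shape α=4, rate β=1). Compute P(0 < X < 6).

P(0 < X < 6) = ∫_{0}^{6} f(x) dx
where f(x) = \frac{x^{3} e^{- x}}{6}
= 1 - \frac{61}{e^{6}}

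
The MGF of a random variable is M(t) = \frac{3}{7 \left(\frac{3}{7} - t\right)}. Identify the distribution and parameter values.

The MGF M(t) = \frac{3}{7 \left(\frac{3}{7} - t\right)} is the standard form for the Exponential distribution.
Comparing with the known MGF formula identifies: Exponential(rate λ=3/7)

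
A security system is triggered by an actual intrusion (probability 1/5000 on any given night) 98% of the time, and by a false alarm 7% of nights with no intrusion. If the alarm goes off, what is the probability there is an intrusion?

Let D = the rare event, + = positive/flagged.
P(D) = 1/5000
P(+|D) = 98/100 = 49/50
P(+|D') = 7/100
P(+) = P(+|D)P(D) + P(+|D')P(D')
     = \frac{49}{50} × \frac{1}{5000} + \frac{7}{100} × \frac{4999}{5000}
     = \frac{35091}{500000}
P(D|+) = P(+|D)P(D)/P(+) = \frac{14}{5013}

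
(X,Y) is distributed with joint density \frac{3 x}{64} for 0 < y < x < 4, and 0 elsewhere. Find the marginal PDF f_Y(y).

f_Y(y) = ∫_y^4 \frac{3 x}{64} dx = \frac{3}{8} - \frac{3 y^{2}}{128}
for 0 < y < 4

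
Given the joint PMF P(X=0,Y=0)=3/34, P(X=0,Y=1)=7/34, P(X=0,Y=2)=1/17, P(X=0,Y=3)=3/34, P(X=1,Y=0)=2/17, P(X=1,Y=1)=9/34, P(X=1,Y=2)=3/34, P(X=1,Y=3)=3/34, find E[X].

First find marginal of X:
P(X=0) = 15/34
P(X=1) = 19/34
E[X] = 0 × 15/34 + 1 × 19/34 = 19/34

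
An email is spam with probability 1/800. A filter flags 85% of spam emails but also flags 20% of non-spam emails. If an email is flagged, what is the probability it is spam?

Let D = the rare event, + = positive/flagged.
P(D) = 1/800
P(+|D) = 85/100 = 17/20
P(+|D') = 20/100 = 1/5
P(+) = P(+|D)P(D) + P(+|D')P(D')
     = \frac{17}{20} × \frac{1}{800} + \frac{1}{5} × \frac{799}{800}
     = \frac{3213}{16000}
P(D|+) = P(+|D)P(D)/P(+) = \frac{1}{189}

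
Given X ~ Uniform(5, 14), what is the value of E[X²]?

Using the identity E[X²] = Var(X) + (E[X])²:
E[X] = \frac{19}{2}
Var(X) = \frac{27}{4}
E[X²] = \frac{27}{4} + (\frac{19}{2})²
= 97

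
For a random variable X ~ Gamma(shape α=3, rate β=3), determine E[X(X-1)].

E[X(X-1)] = E[X² - X] = E[X²] - E[X]
E[X] = 1
E[X²] = Var(X) + (E[X])² = \frac{1}{3} + (1)² = \frac{4}{3}
E[X(X-1)] = \frac{4}{3} - 1 = \frac{1}{3}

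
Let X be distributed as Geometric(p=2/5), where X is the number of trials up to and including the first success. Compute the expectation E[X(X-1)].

E[X(X-1)] = E[X² - X] = E[X²] - E[X]
E[X] = \frac{5}{2}
E[X²] = Var(X) + (E[X])² = \frac{15}{4} + (\frac{5}{2})² = 10
E[X(X-1)] = 10 - \frac{5}{2} = \frac{15}{2}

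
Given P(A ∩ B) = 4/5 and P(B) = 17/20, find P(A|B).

P(A|B) = P(A ∩ B) / P(B)
= (4/5) / (17/20)
= 16/17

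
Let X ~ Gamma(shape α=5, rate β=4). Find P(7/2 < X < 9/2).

P(7/2 < X < 9/2) = ∫_{7/2}^{9/2} f(x) dx
where f(x) = \frac{128 x^{4} e^{- 4 x}}{3}
= \frac{-5527 + 2171 e^{4}}{e^{18}}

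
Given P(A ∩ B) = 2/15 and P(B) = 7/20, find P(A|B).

P(A|B) = P(A ∩ B) / P(B)
= (2/15) / (7/20)
= 8/21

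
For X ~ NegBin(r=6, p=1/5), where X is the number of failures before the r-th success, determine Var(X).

For X ~ NegBin(r=6, p=1/5), where X is the number of failures before the r-th success:
Var(X) = 120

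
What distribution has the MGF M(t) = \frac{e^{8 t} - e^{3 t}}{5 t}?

The MGF M(t) = \frac{e^{8 t} - e^{3 t}}{5 t} is the standard form for the Uniform distribution.
Comparing with the known MGF formula identifies: Uniform(3, 8)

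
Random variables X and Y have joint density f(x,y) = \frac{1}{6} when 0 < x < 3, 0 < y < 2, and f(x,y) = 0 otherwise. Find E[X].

f_X(x) = ∫_0^2 \frac{1}{6} dy = \frac{1}{3}
E[X] = ∫_0^3 x × (\frac{1}{3}) dx = \frac{3}{2}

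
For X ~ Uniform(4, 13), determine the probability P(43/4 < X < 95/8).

P(43/4 < X < 95/8) = ∫_{43/4}^{95/8} f(x) dx
where f(x) = \frac{1}{9}
= \frac{1}{8}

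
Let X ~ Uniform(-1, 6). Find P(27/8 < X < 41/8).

P(27/8 < X < 41/8) = ∫_{27/8}^{41/8} f(x) dx
where f(x) = \frac{1}{7}
= \frac{1}{4}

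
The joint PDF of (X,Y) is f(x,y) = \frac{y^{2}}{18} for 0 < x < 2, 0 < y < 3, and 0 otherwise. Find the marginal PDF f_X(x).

f_X(x) = ∫_0^3 f(x,y) dy
= ∫_0^3 \frac{y^{2}}{18} dy
= \frac{1}{2} for 0 < x < 2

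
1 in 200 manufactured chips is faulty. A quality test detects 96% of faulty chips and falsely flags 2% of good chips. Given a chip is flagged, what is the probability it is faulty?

Let D = the rare event, + = positive/flagged.
P(D) = 1/200
P(+|D) = 96/100 = 24/25
P(+|D') = 2/100 = 1/50
P(+) = P(+|D)P(D) + P(+|D')P(D')
     = \frac{24}{25} × \frac{1}{200} + \frac{1}{50} × \frac{199}{200}
     = \frac{247}{10000}
P(D|+) = P(+|D)P(D)/P(+) = \frac{48}{247}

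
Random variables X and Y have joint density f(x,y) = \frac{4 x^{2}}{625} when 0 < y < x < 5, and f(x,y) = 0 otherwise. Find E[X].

f_X(x) = ∫_0^x \frac{4 x^{2}}{625} dy = \frac{4 x^{3}}{625}
E[X] = ∫_0^5 x × (\frac{4 x^{3}}{625}) dx = 4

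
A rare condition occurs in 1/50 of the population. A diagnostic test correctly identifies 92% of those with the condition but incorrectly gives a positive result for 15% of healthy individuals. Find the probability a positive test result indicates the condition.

Let D = the rare event, + = positive/flagged.
P(D) = 1/50
P(+|D) = 92/100 = 23/25
P(+|D') = 15/100 = 3/20
P(+) = P(+|D)P(D) + P(+|D')P(D')
     = \frac{23}{25} × \frac{1}{50} + \frac{3}{20} × \frac{49}{50}
     = \frac{827}{5000}
P(D|+) = P(+|D)P(D)/P(+) = \frac{92}{827}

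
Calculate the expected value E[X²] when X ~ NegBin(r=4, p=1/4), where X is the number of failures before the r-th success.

Using the identity E[X²] = Var(X) + (E[X])²:
E[X] = 12
Var(X) = 48
E[X²] = 48 + (12)²
= 192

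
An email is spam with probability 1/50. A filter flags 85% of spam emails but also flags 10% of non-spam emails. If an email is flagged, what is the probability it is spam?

Let D = the rare event, + = positive/flagged.
P(D) = 1/50
P(+|D) = 85/100 = 17/20
P(+|D') = 10/100 = 1/10
P(+) = P(+|D)P(D) + P(+|D')P(D')
     = \frac{17}{20} × \frac{1}{50} + \frac{1}{10} × \frac{49}{50}
     = \frac{23}{200}
P(D|+) = P(+|D)P(D)/P(+) = \frac{17}{115}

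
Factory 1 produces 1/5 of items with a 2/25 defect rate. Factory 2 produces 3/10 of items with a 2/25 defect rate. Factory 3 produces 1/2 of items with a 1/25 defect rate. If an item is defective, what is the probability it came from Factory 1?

Using Bayes' theorem:
P(F1) = 1/5, P(D|F1) = 2/25
P(F2) = 3/10, P(D|F2) = 2/25
P(F3) = 1/2, P(D|F3) = 1/25
P(D) = P(D|F1)P(F1) + P(D|F2)P(F2) + P(D|F3)P(F3)
     = \frac{3}{50}
P(F1|D) = P(D|F1)P(F1) / P(D)
= \frac{4}{15}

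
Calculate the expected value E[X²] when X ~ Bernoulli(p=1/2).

Using the identity E[X²] = Var(X) + (E[X])²:
E[X] = \frac{1}{2}
Var(X) = \frac{1}{4}
E[X²] = \frac{1}{4} + (\frac{1}{2})²
= \frac{1}{2}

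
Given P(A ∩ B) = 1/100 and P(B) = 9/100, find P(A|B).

P(A|B) = P(A ∩ B) / P(B)
= (1/100) / (9/100)
= 1/9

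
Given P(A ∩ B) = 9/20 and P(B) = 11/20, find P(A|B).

P(A|B) = P(A ∩ B) / P(B)
= (9/20) / (11/20)
= 9/11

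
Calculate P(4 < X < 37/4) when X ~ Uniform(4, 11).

P(4 < X < 37/4) = ∫_{4}^{37/4} f(x) dx
where f(x) = \frac{1}{7}
= \frac{3}{4}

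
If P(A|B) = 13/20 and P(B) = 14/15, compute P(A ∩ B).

By definition, P(A|B) = P(A ∩ B) / P(B)
So P(A ∩ B) = P(A|B) × P(B)
= 13/20 × 14/15
= 91/150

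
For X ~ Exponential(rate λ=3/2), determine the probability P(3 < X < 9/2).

P(3 < X < 9/2) = ∫_{3}^{9/2} f(x) dx
where f(x) = \frac{3 e^{- \frac{3 x}{2}}}{2}
= - \frac{1}{e^{\frac{27}{4}}} + e^{- \frac{9}{2}}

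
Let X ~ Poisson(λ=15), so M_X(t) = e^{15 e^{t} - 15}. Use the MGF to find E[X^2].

To find E[X^2], compute M^(2)(0):
M^(1)(t) = 15 e^{t} e^{15 e^{t} - 15}
M^(2)(t) = 225 e^{2 t} e^{15 e^{t} - 15} + 15 e^{t} e^{15 e^{t} - 15}
M^(2)(0) = 240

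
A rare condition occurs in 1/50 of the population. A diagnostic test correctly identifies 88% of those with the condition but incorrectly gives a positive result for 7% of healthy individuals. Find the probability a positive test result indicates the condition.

Let D = the rare event, + = positive/flagged.
P(D) = 1/50
P(+|D) = 88/100 = 22/25
P(+|D') = 7/100
P(+) = P(+|D)P(D) + P(+|D')P(D')
     = \frac{22}{25} × \frac{1}{50} + \frac{7}{100} × \frac{49}{50}
     = \frac{431}{5000}
P(D|+) = P(+|D)P(D)/P(+) = \frac{88}{431}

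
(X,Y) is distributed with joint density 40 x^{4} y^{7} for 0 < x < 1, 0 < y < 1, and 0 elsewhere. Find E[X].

E[X] = ∫_0^1 ∫_0^1 x × f(x,y) dy dx
= ∫_0^1 ∫_0^1 x × (40 x^{4} y^{7}) dy dx
= \frac{5}{6}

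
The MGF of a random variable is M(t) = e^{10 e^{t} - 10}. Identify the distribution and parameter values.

The MGF M(t) = e^{10 e^{t} - 10} is the standard form for the Poisson distribution.
Comparing with the known MGF formula identifies: Poisson(λ=10)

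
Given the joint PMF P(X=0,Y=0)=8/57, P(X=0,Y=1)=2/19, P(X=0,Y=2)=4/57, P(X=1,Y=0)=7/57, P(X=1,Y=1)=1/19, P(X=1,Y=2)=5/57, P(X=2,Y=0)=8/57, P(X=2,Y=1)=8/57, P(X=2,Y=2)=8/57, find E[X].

First find marginal of X:
P(X=0) = 6/19
P(X=1) = 5/19
P(X=2) = 8/19
E[X] = 0 × 6/19 + 1 × 5/19 + 2 × 8/19 = 21/19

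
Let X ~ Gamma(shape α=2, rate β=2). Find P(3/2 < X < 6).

P(3/2 < X < 6) = ∫_{3/2}^{6} f(x) dx
where f(x) = 4 x e^{- 2 x}
= \frac{-13 + 4 e^{9}}{e^{12}}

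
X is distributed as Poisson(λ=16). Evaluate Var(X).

For X ~ Poisson(λ=16):
Var(X) = 16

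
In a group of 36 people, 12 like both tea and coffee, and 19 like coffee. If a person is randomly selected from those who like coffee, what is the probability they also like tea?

P(A ∩ B) = 12/36 = 1/3
P(B) = 19/36
P(A|B) = P(A ∩ B) / P(B) = (1/3) / (19/36) = 12/19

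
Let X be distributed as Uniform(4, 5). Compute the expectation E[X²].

Using the identity E[X²] = Var(X) + (E[X])²:
E[X] = \frac{9}{2}
Var(X) = \frac{1}{12}
E[X²] = \frac{1}{12} + (\frac{9}{2})²
= \frac{61}{3}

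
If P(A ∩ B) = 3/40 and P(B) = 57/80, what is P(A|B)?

P(A|B) = P(A ∩ B) / P(B)
= (3/40) / (57/80)
= 2/19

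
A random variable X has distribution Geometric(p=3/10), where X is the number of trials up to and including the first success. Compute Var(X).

For X ~ Geometric(p=3/10), where X is the number of trials up to and including the first success:
Var(X) = \frac{70}{9}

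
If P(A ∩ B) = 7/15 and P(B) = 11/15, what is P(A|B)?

P(A|B) = P(A ∩ B) / P(B)
= (7/15) / (11/15)
= 7/11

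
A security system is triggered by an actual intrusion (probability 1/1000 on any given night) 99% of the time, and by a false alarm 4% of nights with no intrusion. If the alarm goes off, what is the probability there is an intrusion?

Let D = the rare event, + = positive/flagged.
P(D) = 1/1000
P(+|D) = 99/100
P(+|D') = 4/100 = 1/25
P(+) = P(+|D)P(D) + P(+|D')P(D')
     = \frac{99}{100} × \frac{1}{1000} + \frac{1}{25} × \frac{999}{1000}
     = \frac{819}{20000}
P(D|+) = P(+|D)P(D)/P(+) = \frac{11}{455}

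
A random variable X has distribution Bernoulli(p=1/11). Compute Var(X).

For X ~ Bernoulli(p=1/11):
Var(X) = \frac{10}{121}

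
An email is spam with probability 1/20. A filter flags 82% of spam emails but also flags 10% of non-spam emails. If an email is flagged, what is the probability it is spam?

Let D = the rare event, + = positive/flagged.
P(D) = 1/20
P(+|D) = 82/100 = 41/50
P(+|D') = 10/100 = 1/10
P(+) = P(+|D)P(D) + P(+|D')P(D')
     = \frac{41}{50} × \frac{1}{20} + \frac{1}{10} × \frac{19}{20}
     = \frac{17}{125}
P(D|+) = P(+|D)P(D)/P(+) = \frac{41}{136}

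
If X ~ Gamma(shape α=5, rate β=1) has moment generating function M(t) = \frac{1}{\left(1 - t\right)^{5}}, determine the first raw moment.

To find E[X], compute M^(1)(0):
M^(1)(t) = \frac{5}{\left(1 - t\right)^{6}}
M^(1)(0) = 5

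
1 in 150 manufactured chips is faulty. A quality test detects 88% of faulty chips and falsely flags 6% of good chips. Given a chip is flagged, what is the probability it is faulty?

Let D = the rare event, + = positive/flagged.
P(D) = 1/150
P(+|D) = 88/100 = 22/25
P(+|D') = 6/100 = 3/50
P(+) = P(+|D)P(D) + P(+|D')P(D')
     = \frac{22}{25} × \frac{1}{150} + \frac{3}{50} × \frac{149}{150}
     = \frac{491}{7500}
P(D|+) = P(+|D)P(D)/P(+) = \frac{44}{491}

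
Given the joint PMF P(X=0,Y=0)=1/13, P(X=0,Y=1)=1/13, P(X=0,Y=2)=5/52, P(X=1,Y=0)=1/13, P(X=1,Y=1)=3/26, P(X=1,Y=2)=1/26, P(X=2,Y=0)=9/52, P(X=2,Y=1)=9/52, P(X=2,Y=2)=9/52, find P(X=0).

P(X=0) = P(X=0,Y=0) + P(X=0,Y=1) + P(X=0,Y=2)
= 1/13 + 1/13 + 5/52
= 1/4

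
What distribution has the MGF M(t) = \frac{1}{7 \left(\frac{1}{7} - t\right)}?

The MGF M(t) = \frac{1}{7 \left(\frac{1}{7} - t\right)} is the standard form for the Exponential distribution.
Comparing with the known MGF formula identifies: Exponential(rate λ=1/7)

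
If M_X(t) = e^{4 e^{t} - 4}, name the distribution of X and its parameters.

The MGF M(t) = e^{4 e^{t} - 4} is the standard form for the Poisson distribution.
Comparing with the known MGF formula identifies: Poisson(λ=4)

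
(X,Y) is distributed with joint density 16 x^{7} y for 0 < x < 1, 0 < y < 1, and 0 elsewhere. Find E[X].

E[X] = ∫_0^1 ∫_0^1 x × f(x,y) dy dx
= ∫_0^1 ∫_0^1 x × (16 x^{7} y) dy dx
= \frac{8}{9}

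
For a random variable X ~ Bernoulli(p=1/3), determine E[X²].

Using the identity E[X²] = Var(X) + (E[X])²:
E[X] = \frac{1}{3}
Var(X) = \frac{2}{9}
E[X²] = \frac{2}{9} + (\frac{1}{3})²
= \frac{1}{3}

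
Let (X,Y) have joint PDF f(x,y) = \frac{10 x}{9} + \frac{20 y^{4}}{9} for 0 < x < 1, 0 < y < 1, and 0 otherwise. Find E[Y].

E[Y] = ∫_0^1 ∫_0^1 y × f(x,y) dx dy
= \frac{35}{54}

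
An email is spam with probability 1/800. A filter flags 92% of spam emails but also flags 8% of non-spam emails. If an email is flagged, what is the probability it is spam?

Let D = the rare event, + = positive/flagged.
P(D) = 1/800
P(+|D) = 92/100 = 23/25
P(+|D') = 8/100 = 2/25
P(+) = P(+|D)P(D) + P(+|D')P(D')
     = \frac{23}{25} × \frac{1}{800} + \frac{2}{25} × \frac{799}{800}
     = \frac{1621}{20000}
P(D|+) = P(+|D)P(D)/P(+) = \frac{23}{1621}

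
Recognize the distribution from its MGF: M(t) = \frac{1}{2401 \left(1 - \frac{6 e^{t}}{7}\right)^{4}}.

The MGF M(t) = \frac{1}{2401 \left(1 - \frac{6 e^{t}}{7}\right)^{4}} is the standard form for the NegativeBinomial distribution.
Comparing with the known MGF formula identifies: NegBin(r=4, p=1/7), X = failures before r-th success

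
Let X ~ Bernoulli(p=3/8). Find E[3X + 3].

For X ~ Bernoulli(p=3/8):
E[X] = \frac{3}{8}
E[3X + 3] = 3 × E[X] + 3 = \frac{33}{8}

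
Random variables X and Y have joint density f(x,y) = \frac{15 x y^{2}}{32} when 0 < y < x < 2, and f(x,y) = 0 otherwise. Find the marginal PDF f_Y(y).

f_Y(y) = ∫_y^2 \frac{15 x y^{2}}{32} dx = \frac{15 y^{2} \left(4 - y^{2}\right)}{64}
for 0 < y < 2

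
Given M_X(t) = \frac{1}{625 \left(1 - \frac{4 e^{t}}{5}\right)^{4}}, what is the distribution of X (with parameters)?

The MGF M(t) = \frac{1}{625 \left(1 - \frac{4 e^{t}}{5}\right)^{4}} is the standard form for the NegativeBinomial distribution.
Comparing with the known MGF formula identifies: NegBin(r=4, p=1/5), X = failures before r-th success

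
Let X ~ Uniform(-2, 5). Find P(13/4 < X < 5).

P(13/4 < X < 5) = ∫_{13/4}^{5} f(x) dx
where f(x) = \frac{1}{7}
= \frac{1}{4}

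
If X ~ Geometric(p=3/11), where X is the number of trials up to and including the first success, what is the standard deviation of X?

For X ~ Geometric(p=3/11), where X is the number of trials up to and including the first success:
Var(X) = \frac{88}{9}
SD(X) = √(Var(X)) = √(\frac{88}{9}) = \frac{2 \sqrt{22}}{3}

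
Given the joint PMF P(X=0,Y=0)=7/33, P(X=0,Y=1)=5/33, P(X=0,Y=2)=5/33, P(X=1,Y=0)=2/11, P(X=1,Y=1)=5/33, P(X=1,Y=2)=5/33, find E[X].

First find marginal of X:
P(X=0) = 17/33
P(X=1) = 16/33
E[X] = 0 × 17/33 + 1 × 16/33 = 16/33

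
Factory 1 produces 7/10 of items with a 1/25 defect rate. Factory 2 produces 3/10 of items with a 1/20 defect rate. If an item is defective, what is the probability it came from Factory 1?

Using Bayes' theorem:
P(F1) = 7/10, P(D|F1) = 1/25
P(F2) = 3/10, P(D|F2) = 1/20
P(D) = P(D|F1)P(F1) + P(D|F2)P(F2)
     = \frac{43}{1000}
P(F1|D) = P(D|F1)P(F1) / P(D)
= \frac{28}{43}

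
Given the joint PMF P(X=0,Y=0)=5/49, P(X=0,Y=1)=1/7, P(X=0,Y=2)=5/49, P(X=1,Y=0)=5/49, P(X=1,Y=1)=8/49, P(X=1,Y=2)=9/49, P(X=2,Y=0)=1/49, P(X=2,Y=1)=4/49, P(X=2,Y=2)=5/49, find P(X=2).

P(X=2) = P(X=2,Y=0) + P(X=2,Y=1) + P(X=2,Y=2)
= 1/49 + 4/49 + 5/49
= 10/49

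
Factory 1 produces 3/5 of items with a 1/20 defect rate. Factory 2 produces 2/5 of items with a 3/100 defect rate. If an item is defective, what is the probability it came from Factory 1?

Using Bayes' theorem:
P(F1) = 3/5, P(D|F1) = 1/20
P(F2) = 2/5, P(D|F2) = 3/100
P(D) = P(D|F1)P(F1) + P(D|F2)P(F2)
     = \frac{21}{500}
P(F1|D) = P(D|F1)P(F1) / P(D)
= \frac{5}{7}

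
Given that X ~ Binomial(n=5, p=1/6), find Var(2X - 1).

For X ~ Binomial(n=5, p=1/6):
Var(X) = \frac{25}{36}
Var(2X - 1) = (2)² × Var(X) = 4 × \frac{25}{36} = \frac{25}{9}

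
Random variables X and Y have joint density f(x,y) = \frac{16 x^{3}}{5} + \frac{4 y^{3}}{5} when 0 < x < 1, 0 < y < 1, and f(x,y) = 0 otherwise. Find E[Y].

E[Y] = ∫_0^1 ∫_0^1 y × f(x,y) dx dy
= \frac{14}{25}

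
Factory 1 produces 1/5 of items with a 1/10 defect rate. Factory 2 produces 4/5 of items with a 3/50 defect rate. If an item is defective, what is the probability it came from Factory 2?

Using Bayes' theorem:
P(F1) = 1/5, P(D|F1) = 1/10
P(F2) = 4/5, P(D|F2) = 3/50
P(D) = P(D|F1)P(F1) + P(D|F2)P(F2)
     = \frac{17}{250}
P(F2|D) = P(D|F2)P(F2) / P(D)
= \frac{12}{17}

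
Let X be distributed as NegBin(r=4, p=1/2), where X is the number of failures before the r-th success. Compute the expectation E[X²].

Using the identity E[X²] = Var(X) + (E[X])²:
E[X] = 4
Var(X) = 8
E[X²] = 8 + (4)²
= 24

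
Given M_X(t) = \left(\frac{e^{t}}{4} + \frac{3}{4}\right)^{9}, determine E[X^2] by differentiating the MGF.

To find E[X^2], compute M^(2)(0):
M^(1)(t) = \frac{9 \left(\frac{e^{t}}{4} + \frac{3}{4}\right)^{8} e^{t}}{4}
M^(2)(t) = \frac{9 \left(\frac{e^{t}}{4} + \frac{3}{4}\right)^{8} e^{t}}{4} + \frac{9 \left(\frac{e^{t}}{4} + \frac{3}{4}\right)^{7} e^{2 t}}{2}
M^(2)(0) = \frac{27}{4}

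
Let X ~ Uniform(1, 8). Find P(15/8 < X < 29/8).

P(15/8 < X < 29/8) = ∫_{15/8}^{29/8} f(x) dx
where f(x) = \frac{1}{7}
= \frac{1}{4}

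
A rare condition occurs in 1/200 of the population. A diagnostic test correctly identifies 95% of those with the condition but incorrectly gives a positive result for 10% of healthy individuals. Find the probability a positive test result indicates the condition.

Let D = the rare event, + = positive/flagged.
P(D) = 1/200
P(+|D) = 95/100 = 19/20
P(+|D') = 10/100 = 1/10
P(+) = P(+|D)P(D) + P(+|D')P(D')
     = \frac{19}{20} × \frac{1}{200} + \frac{1}{10} × \frac{199}{200}
     = \frac{417}{4000}
P(D|+) = P(+|D)P(D)/P(+) = \frac{19}{417}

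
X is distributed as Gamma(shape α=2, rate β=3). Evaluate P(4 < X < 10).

P(4 < X < 10) = ∫_{4}^{10} f(x) dx
where f(x) = 9 x e^{- 3 x}
= \frac{-31 + 13 e^{18}}{e^{30}}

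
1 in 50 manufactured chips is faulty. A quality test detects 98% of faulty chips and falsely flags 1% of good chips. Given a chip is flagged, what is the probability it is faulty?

Let D = the rare event, + = positive/flagged.
P(D) = 1/50
P(+|D) = 98/100 = 49/50
P(+|D') = 1/100
P(+) = P(+|D)P(D) + P(+|D')P(D')
     = \frac{49}{50} × \frac{1}{50} + \frac{1}{100} × \frac{49}{50}
     = \frac{147}{5000}
P(D|+) = P(+|D)P(D)/P(+) = \frac{2}{3}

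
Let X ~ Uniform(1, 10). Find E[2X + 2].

For X ~ Uniform(1, 10):
E[X] = \frac{11}{2}
E[2X + 2] = 2 × E[X] + 2 = 13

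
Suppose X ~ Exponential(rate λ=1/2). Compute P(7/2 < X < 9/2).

P(7/2 < X < 9/2) = ∫_{7/2}^{9/2} f(x) dx
where f(x) = \frac{e^{- \frac{x}{2}}}{2}
= - \frac{1 - e^{\frac{1}{2}}}{e^{\frac{9}{4}}}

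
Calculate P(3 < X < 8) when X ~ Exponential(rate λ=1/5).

P(3 < X < 8) = ∫_{3}^{8} f(x) dx
where f(x) = \frac{e^{- \frac{x}{5}}}{5}
= - \frac{1 - e}{e^{\frac{8}{5}}}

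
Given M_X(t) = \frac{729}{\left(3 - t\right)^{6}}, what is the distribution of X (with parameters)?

The MGF M(t) = \frac{729}{\left(3 - t\right)^{6}} is the standard form for the Gamma distribution.
Comparing with the known MGF formula identifies: Gamma(shape α=6, rate β=3)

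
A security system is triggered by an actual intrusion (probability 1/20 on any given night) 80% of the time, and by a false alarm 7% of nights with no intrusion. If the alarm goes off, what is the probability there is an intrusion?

Let D = the rare event, + = positive/flagged.
P(D) = 1/20
P(+|D) = 80/100 = 4/5
P(+|D') = 7/100
P(+) = P(+|D)P(D) + P(+|D')P(D')
     = \frac{4}{5} × \frac{1}{20} + \frac{7}{100} × \frac{19}{20}
     = \frac{213}{2000}
P(D|+) = P(+|D)P(D)/P(+) = \frac{80}{213}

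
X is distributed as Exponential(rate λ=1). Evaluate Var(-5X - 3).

For X ~ Exponential(rate λ=1):
Var(X) = 1
Var(-5X - 3) = (-5)² × Var(X) = 25 × 1 = 25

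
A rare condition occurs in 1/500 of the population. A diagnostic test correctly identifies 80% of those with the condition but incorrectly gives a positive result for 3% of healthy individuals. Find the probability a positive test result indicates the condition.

Let D = the rare event, + = positive/flagged.
P(D) = 1/500
P(+|D) = 80/100 = 4/5
P(+|D') = 3/100
P(+) = P(+|D)P(D) + P(+|D')P(D')
     = \frac{4}{5} × \frac{1}{500} + \frac{3}{100} × \frac{499}{500}
     = \frac{1577}{50000}
P(D|+) = P(+|D)P(D)/P(+) = \frac{80}{1577}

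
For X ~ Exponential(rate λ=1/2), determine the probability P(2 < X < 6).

P(2 < X < 6) = ∫_{2}^{6} f(x) dx
where f(x) = \frac{e^{- \frac{x}{2}}}{2}
= - \frac{1 - e^{2}}{e^{3}}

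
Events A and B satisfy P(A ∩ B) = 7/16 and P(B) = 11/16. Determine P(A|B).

P(A|B) = P(A ∩ B) / P(B)
= (7/16) / (11/16)
= 7/11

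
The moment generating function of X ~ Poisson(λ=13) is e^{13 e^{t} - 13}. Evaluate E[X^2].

To find E[X^2], compute M^(2)(0):
M^(1)(t) = 13 e^{t} e^{13 e^{t} - 13}
M^(2)(t) = 169 e^{2 t} e^{13 e^{t} - 13} + 13 e^{t} e^{13 e^{t} - 13}
M^(2)(0) = 182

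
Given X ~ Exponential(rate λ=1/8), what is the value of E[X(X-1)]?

E[X(X-1)] = E[X² - X] = E[X²] - E[X]
E[X] = 8
E[X²] = Var(X) + (E[X])² = 64 + (8)² = 128
E[X(X-1)] = 128 - 8 = 120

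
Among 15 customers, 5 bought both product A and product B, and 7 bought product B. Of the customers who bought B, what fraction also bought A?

P(A ∩ B) = 5/15 = 1/3
P(B) = 7/15
P(A|B) = P(A ∩ B) / P(B) = (1/3) / (7/15) = 5/7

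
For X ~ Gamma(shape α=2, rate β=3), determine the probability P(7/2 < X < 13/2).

P(7/2 < X < 13/2) = ∫_{7/2}^{13/2} f(x) dx
where f(x) = 9 x e^{- 3 x}
= \frac{-41 + 23 e^{9}}{2 e^{\frac{39}{2}}}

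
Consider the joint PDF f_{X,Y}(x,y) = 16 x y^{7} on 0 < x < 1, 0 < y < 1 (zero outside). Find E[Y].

E[Y] = ∫_0^1 ∫_0^1 y × f(x,y) dx dy
= \frac{8}{9}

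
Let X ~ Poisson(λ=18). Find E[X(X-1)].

E[X(X-1)] = E[X² - X] = E[X²] - E[X]
E[X] = 18
E[X²] = Var(X) + (E[X])² = 18 + (18)² = 342
E[X(X-1)] = 342 - 18 = 324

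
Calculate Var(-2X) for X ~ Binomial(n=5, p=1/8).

For X ~ Binomial(n=5, p=1/8):
Var(X) = \frac{35}{64}
Var(-2X) = (-2)² × Var(X) = 4 × \frac{35}{64} = \frac{35}{16}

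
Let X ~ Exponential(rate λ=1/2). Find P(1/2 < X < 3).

P(1/2 < X < 3) = ∫_{1/2}^{3} f(x) dx
where f(x) = \frac{e^{- \frac{x}{2}}}{2}
= - \frac{1}{e^{\frac{3}{2}}} + e^{- \frac{1}{4}}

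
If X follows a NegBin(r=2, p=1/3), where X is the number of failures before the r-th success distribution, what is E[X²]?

Using the identity E[X²] = Var(X) + (E[X])²:
E[X] = 4
Var(X) = 12
E[X²] = 12 + (4)²
= 28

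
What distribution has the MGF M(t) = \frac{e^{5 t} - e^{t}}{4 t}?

The MGF M(t) = \frac{e^{5 t} - e^{t}}{4 t} is the standard form for the Uniform distribution.
Comparing with the known MGF formula identifies: Uniform(1, 5)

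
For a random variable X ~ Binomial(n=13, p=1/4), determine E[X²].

Using the identity E[X²] = Var(X) + (E[X])²:
E[X] = \frac{13}{4}
Var(X) = \frac{39}{16}
E[X²] = \frac{39}{16} + (\frac{13}{4})²
= 13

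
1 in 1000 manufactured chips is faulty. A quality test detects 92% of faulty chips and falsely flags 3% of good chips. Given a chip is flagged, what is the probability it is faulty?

Let D = the rare event, + = positive/flagged.
P(D) = 1/1000
P(+|D) = 92/100 = 23/25
P(+|D') = 3/100
P(+) = P(+|D)P(D) + P(+|D')P(D')
     = \frac{23}{25} × \frac{1}{1000} + \frac{3}{100} × \frac{999}{1000}
     = \frac{3089}{100000}
P(D|+) = P(+|D)P(D)/P(+) = \frac{92}{3089}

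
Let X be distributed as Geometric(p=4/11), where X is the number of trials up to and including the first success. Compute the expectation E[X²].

Using the identity E[X²] = Var(X) + (E[X])²:
E[X] = \frac{11}{4}
Var(X) = \frac{77}{16}
E[X²] = \frac{77}{16} + (\frac{11}{4})²
= \frac{99}{8}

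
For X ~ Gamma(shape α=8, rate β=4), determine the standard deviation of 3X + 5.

For X ~ Gamma(shape α=8, rate β=4):
Var(X) = \frac{1}{2}
SD(X) = √(Var(X)) = √(\frac{1}{2}) = \frac{\sqrt{2}}{2}
SD(3X + 5) = |3| × SD(X) = 3 × \frac{\sqrt{2}}{2} = \frac{3 \sqrt{2}}{2}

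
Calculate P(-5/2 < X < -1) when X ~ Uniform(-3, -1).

P(-5/2 < X < -1) = ∫_{-5/2}^{-1} f(x) dx
where f(x) = \frac{1}{2}
= \frac{3}{4}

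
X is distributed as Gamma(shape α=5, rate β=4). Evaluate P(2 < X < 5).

P(2 < X < 5) = ∫_{2}^{5} f(x) dx
where f(x) = \frac{128 x^{4} e^{- 4 x}}{3}
= \frac{-8221 + 297 e^{12}}{e^{20}}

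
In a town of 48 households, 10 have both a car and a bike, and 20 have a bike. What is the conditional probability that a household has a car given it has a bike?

P(A ∩ B) = 10/48 = 5/24
P(B) = 20/48 = 5/12
P(A|B) = P(A ∩ B) / P(B) = (5/24) / (5/12) = 1/2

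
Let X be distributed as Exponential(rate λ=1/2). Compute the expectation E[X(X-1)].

E[X(X-1)] = E[X² - X] = E[X²] - E[X]
E[X] = 2
E[X²] = Var(X) + (E[X])² = 4 + (2)² = 8
E[X(X-1)] = 8 - 2 = 6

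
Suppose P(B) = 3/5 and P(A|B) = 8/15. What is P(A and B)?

By definition, P(A|B) = P(A ∩ B) / P(B)
So P(A ∩ B) = P(A|B) × P(B)
= 8/15 × 3/5
= 8/25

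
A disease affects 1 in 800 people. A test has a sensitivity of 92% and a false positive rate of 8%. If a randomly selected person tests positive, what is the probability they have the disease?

Let D = the rare event, + = positive/flagged.
P(D) = 1/800
P(+|D) = 92/100 = 23/25
P(+|D') = 8/100 = 2/25
P(+) = P(+|D)P(D) + P(+|D')P(D')
     = \frac{23}{25} × \frac{1}{800} + \frac{2}{25} × \frac{799}{800}
     = \frac{1621}{20000}
P(D|+) = P(+|D)P(D)/P(+) = \frac{23}{1621}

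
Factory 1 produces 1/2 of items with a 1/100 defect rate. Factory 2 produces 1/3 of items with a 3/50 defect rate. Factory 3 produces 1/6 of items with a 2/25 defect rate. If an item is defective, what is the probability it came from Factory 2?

Using Bayes' theorem:
P(F1) = 1/2, P(D|F1) = 1/100
P(F2) = 1/3, P(D|F2) = 3/50
P(F3) = 1/6, P(D|F3) = 2/25
P(D) = P(D|F1)P(F1) + P(D|F2)P(F2) + P(D|F3)P(F3)
     = \frac{23}{600}
P(F2|D) = P(D|F2)P(F2) / P(D)
= \frac{12}{23}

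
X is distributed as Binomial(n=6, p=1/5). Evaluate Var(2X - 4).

For X ~ Binomial(n=6, p=1/5):
Var(X) = \frac{24}{25}
Var(2X - 4) = (2)² × Var(X) = 4 × \frac{24}{25} = \frac{96}{25}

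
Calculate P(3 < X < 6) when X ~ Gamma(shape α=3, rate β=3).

P(3 < X < 6) = ∫_{3}^{6} f(x) dx
where f(x) = \frac{27 x^{2} e^{- 3 x}}{2}
= \frac{-362 + 101 e^{9}}{2 e^{18}}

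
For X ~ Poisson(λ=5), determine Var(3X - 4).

For X ~ Poisson(λ=5):
Var(X) = 5
Var(3X - 4) = (3)² × Var(X) = 9 × 5 = 45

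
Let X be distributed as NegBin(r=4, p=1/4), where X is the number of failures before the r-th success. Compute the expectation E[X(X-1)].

E[X(X-1)] = E[X² - X] = E[X²] - E[X]
E[X] = 12
E[X²] = Var(X) + (E[X])² = 48 + (12)² = 192
E[X(X-1)] = 192 - 12 = 180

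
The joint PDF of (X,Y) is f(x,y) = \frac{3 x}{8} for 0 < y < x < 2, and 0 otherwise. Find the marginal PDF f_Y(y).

f_Y(y) = ∫_y^2 \frac{3 x}{8} dx = \frac{3}{4} - \frac{3 y^{2}}{16}
for 0 < y < 2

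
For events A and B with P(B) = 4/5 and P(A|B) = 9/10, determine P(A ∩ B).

By definition, P(A|B) = P(A ∩ B) / P(B)
So P(A ∩ B) = P(A|B) × P(B)
= 9/10 × 4/5
= 18/25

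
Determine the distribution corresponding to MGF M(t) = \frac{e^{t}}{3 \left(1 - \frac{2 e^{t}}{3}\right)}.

The MGF M(t) = \frac{e^{t}}{3 \left(1 - \frac{2 e^{t}}{3}\right)} is the standard form for the Geometric distribution.
Comparing with the known MGF formula identifies: Geometric(p=1/3), X = trial number of first success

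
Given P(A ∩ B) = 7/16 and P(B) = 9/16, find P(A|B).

P(A|B) = P(A ∩ B) / P(B)
= (7/16) / (9/16)
= 7/9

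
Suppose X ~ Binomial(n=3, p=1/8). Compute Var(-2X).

For X ~ Binomial(n=3, p=1/8):
Var(X) = \frac{21}{64}
Var(-2X) = (-2)² × Var(X) = 4 × \frac{21}{64} = \frac{21}{16}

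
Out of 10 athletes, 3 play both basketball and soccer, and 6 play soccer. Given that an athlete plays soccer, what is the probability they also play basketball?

P(A ∩ B) = 3/10
P(B) = 6/10 = 3/5
P(A|B) = P(A ∩ B) / P(B) = (3/10) / (3/5) = 1/2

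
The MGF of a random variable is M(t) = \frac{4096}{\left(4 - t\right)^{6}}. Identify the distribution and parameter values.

The MGF M(t) = \frac{4096}{\left(4 - t\right)^{6}} is the standard form for the Gamma distribution.
Comparing with the known MGF formula identifies: Gamma(shape α=6, rate β=4)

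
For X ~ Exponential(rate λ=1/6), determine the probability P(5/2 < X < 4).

P(5/2 < X < 4) = ∫_{5/2}^{4} f(x) dx
where f(x) = \frac{e^{- \frac{x}{6}}}{6}
= - \frac{1}{e^{\frac{2}{3}}} + e^{- \frac{5}{12}}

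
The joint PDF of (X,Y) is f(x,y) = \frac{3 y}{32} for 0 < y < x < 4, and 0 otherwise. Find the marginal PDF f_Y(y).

f_Y(y) = ∫_y^4 \frac{3 y}{32} dx = \frac{3 y \left(4 - y\right)}{32}
for 0 < y < 4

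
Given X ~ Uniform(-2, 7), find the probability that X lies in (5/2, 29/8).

P(5/2 < X < 29/8) = ∫_{5/2}^{29/8} f(x) dx
where f(x) = \frac{1}{9}
= \frac{1}{8}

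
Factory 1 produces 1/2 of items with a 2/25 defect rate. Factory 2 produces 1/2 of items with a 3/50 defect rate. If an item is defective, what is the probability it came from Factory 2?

Using Bayes' theorem:
P(F1) = 1/2, P(D|F1) = 2/25
P(F2) = 1/2, P(D|F2) = 3/50
P(D) = P(D|F1)P(F1) + P(D|F2)P(F2)
     = \frac{7}{100}
P(F2|D) = P(D|F2)P(F2) / P(D)
= \frac{3}{7}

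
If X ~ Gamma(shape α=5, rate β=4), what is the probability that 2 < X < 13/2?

P(2 < X < 13/2) = ∫_{2}^{13/2} f(x) dx
where f(x) = \frac{128 x^{4} e^{- 4 x}}{3}
= \frac{3 \left(-7445 + 99 e^{18}\right)}{e^{26}}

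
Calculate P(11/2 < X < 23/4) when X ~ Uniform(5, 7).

P(11/2 < X < 23/4) = ∫_{11/2}^{23/4} f(x) dx
where f(x) = \frac{1}{2}
= \frac{1}{8}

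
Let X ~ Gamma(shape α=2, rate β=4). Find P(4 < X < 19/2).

P(4 < X < 19/2) = ∫_{4}^{19/2} f(x) dx
where f(x) = 16 x e^{- 4 x}
= \frac{-39 + 17 e^{22}}{e^{38}}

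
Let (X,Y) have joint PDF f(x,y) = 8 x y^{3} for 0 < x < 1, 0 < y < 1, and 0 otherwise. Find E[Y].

E[Y] = ∫_0^1 ∫_0^1 y × f(x,y) dx dy
= \frac{4}{5}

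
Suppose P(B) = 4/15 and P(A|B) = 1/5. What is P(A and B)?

By definition, P(A|B) = P(A ∩ B) / P(B)
So P(A ∩ B) = P(A|B) × P(B)
= 1/5 × 4/15
= 4/75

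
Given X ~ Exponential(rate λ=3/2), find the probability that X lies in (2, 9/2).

P(2 < X < 9/2) = ∫_{2}^{9/2} f(x) dx
where f(x) = \frac{3 e^{- \frac{3 x}{2}}}{2}
= - \frac{1}{e^{\frac{27}{4}}} + e^{-3}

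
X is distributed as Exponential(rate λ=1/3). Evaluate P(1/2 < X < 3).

P(1/2 < X < 3) = ∫_{1/2}^{3} f(x) dx
where f(x) = \frac{e^{- \frac{x}{3}}}{3}
= - \frac{1}{e} + e^{- \frac{1}{6}}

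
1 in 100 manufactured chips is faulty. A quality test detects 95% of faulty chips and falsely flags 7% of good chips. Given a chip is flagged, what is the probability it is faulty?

Let D = the rare event, + = positive/flagged.
P(D) = 1/100
P(+|D) = 95/100 = 19/20
P(+|D') = 7/100
P(+) = P(+|D)P(D) + P(+|D')P(D')
     = \frac{19}{20} × \frac{1}{100} + \frac{7}{100} × \frac{99}{100}
     = \frac{197}{2500}
P(D|+) = P(+|D)P(D)/P(+) = \frac{95}{788}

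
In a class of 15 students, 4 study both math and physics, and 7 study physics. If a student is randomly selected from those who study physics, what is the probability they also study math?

P(A ∩ B) = 4/15
P(B) = 7/15
P(A|B) = P(A ∩ B) / P(B) = (4/15) / (7/15) = 4/7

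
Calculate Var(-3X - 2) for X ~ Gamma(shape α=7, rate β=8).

For X ~ Gamma(shape α=7, rate β=8):
Var(X) = \frac{7}{64}
Var(-3X - 2) = (-3)² × Var(X) = 9 × \frac{7}{64} = \frac{63}{64}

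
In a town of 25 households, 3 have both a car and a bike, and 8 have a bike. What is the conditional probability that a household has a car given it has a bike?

P(A ∩ B) = 3/25
P(B) = 8/25
P(A|B) = P(A ∩ B) / P(B) = (3/25) / (8/25) = 3/8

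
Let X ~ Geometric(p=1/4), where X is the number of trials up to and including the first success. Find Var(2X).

For X ~ Geometric(p=1/4), where X is the number of trials up to and including the first success:
Var(X) = 12
Var(2X) = (2)² × Var(X) = 4 × 12 = 48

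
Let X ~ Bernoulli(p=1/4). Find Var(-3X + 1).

For X ~ Bernoulli(p=1/4):
Var(X) = \frac{3}{16}
Var(-3X + 1) = (-3)² × Var(X) = 9 × \frac{3}{16} = \frac{27}{16}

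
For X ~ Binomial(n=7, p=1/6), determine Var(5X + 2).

For X ~ Binomial(n=7, p=1/6):
Var(X) = \frac{35}{36}
Var(5X + 2) = (5)² × Var(X) = 25 × \frac{35}{36} = \frac{875}{36}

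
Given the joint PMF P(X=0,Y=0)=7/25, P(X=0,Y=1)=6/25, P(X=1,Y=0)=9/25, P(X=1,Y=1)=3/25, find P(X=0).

P(X=0) = P(X=0,Y=0) + P(X=0,Y=1)
= 7/25 + 6/25
= 13/25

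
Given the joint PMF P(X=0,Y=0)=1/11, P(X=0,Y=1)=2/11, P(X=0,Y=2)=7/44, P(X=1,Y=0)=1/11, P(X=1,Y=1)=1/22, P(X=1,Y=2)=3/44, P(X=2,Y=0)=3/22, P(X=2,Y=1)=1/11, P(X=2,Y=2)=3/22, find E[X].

First find marginal of X:
P(X=0) = 19/44
P(X=1) = 9/44
P(X=2) = 4/11
E[X] = 0 × 19/44 + 1 × 9/44 + 2 × 4/11 = 41/44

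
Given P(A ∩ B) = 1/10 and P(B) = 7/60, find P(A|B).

P(A|B) = P(A ∩ B) / P(B)
= (1/10) / (7/60)
= 6/7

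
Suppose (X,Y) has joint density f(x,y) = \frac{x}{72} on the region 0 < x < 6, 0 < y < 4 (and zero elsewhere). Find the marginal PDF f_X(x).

f_X(x) = ∫_0^4 f(x,y) dy
= ∫_0^4 \frac{x}{72} dy
= \frac{x}{18} for 0 < x < 6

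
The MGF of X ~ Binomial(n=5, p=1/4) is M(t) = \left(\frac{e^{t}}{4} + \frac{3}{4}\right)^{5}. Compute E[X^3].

To find E[X^3], compute M^(3)(0):
M^(1)(t) = \frac{5 \left(\frac{e^{t}}{4} + \frac{3}{4}\right)^{4} e^{t}}{4}
M^(2)(t) = \frac{5 \left(\frac{e^{t}}{4} + \frac{3}{4}\right)^{4} e^{t}}{4} + \frac{5 \left(\frac{e^{t}}{4} + \frac{3}{4}\right)^{3} e^{2 t}}{4}
M^(3)(t) = \frac{5 \left(\frac{e^{t}}{4} + \frac{3}{4}\right)^{4} e^{t}}{4} + \frac{15 \left(\frac{e^{t}}{4} + \frac{3}{4}\right)^{3} e^{2 t}}{4} + \frac{15 \left(\frac{e^{t}}{4} + \frac{3}{4}\right)^{2} e^{3 t}}{16}
M^(3)(0) = \frac{95}{16}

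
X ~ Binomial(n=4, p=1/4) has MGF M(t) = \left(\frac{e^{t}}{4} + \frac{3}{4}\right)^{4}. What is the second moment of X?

To find E[X^2], compute M^(2)(0):
M^(1)(t) = \left(\frac{e^{t}}{4} + \frac{3}{4}\right)^{3} e^{t}
M^(2)(t) = \left(\frac{e^{t}}{4} + \frac{3}{4}\right)^{3} e^{t} + \frac{3 \left(\frac{e^{t}}{4} + \frac{3}{4}\right)^{2} e^{2 t}}{4}
M^(2)(0) = \frac{7}{4}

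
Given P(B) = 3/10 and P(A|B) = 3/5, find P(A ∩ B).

By definition, P(A|B) = P(A ∩ B) / P(B)
So P(A ∩ B) = P(A|B) × P(B)
= 3/5 × 3/10
= 9/50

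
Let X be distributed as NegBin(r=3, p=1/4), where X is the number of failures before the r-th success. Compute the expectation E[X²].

Using the identity E[X²] = Var(X) + (E[X])²:
E[X] = 9
Var(X) = 36
E[X²] = 36 + (9)²
= 117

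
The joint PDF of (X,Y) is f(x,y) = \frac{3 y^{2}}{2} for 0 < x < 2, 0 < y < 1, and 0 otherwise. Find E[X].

f_X(x) = ∫_0^1 \frac{3 y^{2}}{2} dy = \frac{1}{2}
E[X] = ∫_0^2 x × (\frac{1}{2}) dx = 1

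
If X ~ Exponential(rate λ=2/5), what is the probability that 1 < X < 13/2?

P(1 < X < 13/2) = ∫_{1}^{13/2} f(x) dx
where f(x) = \frac{2 e^{- \frac{2 x}{5}}}{5}
= - \frac{1 - e^{\frac{11}{5}}}{e^{\frac{13}{5}}}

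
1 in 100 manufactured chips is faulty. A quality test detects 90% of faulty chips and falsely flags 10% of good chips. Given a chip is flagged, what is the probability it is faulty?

Let D = the rare event, + = positive/flagged.
P(D) = 1/100
P(+|D) = 90/100 = 9/10
P(+|D') = 10/100 = 1/10
P(+) = P(+|D)P(D) + P(+|D')P(D')
     = \frac{9}{10} × \frac{1}{100} + \frac{1}{10} × \frac{99}{100}
     = \frac{27}{250}
P(D|+) = P(+|D)P(D)/P(+) = \frac{1}{12}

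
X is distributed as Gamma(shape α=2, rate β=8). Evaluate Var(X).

For X ~ Gamma(shape α=2, rate β=8):
Var(X) = \frac{1}{32}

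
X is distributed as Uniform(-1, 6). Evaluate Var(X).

For X ~ Uniform(-1, 6):
Var(X) = \frac{49}{12}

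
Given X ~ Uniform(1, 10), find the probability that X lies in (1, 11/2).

P(1 < X < 11/2) = ∫_{1}^{11/2} f(x) dx
where f(x) = \frac{1}{9}
= \frac{1}{2}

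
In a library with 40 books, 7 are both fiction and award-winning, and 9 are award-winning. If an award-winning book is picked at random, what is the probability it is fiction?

P(A ∩ B) = 7/40
P(B) = 9/40
P(A|B) = P(A ∩ B) / P(B) = (7/40) / (9/40) = 7/9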